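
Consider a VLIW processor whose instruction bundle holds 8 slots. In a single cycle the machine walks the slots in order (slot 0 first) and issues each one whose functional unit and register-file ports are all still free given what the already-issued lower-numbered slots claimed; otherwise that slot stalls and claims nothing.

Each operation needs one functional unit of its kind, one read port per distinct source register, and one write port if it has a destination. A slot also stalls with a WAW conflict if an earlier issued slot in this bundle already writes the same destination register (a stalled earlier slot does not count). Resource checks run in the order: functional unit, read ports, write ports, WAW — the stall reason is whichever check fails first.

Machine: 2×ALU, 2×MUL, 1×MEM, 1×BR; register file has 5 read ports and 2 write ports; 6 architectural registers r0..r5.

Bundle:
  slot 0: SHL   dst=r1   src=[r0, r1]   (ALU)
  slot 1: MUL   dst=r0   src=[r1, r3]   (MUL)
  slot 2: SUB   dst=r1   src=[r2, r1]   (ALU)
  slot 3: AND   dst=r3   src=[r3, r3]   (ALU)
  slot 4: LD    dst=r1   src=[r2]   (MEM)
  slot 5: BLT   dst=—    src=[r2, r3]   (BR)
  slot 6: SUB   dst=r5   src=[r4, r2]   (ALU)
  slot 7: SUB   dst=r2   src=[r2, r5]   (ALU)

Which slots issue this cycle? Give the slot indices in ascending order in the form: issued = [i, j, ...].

issued = [0, 1]

[0] ALU needs rd=2 wr=1: ok; after: ALU=1 MUL=2 MEM=1 BR=1, R=3, W=1
[1] MUL needs rd=2 wr=1: ok; after: ALU=1 MUL=1 MEM=1 BR=1, R=1, W=0
[2] ALU needs rd=2 wr=1: RD_PORT; after: ALU=1 MUL=1 MEM=1 BR=1, R=1, W=0
[3] ALU needs rd=1 wr=1: WR_PORT; after: ALU=1 MUL=1 MEM=1 BR=1, R=1, W=0
[4] MEM needs rd=1 wr=1: WR_PORT; after: ALU=1 MUL=1 MEM=1 BR=1, R=1, W=0
[5] BR needs rd=2 wr=0: RD_PORT; after: ALU=1 MUL=1 MEM=1 BR=1, R=1, W=0
[6] ALU needs rd=2 wr=1: RD_PORT; after: ALU=1 MUL=1 MEM=1 BR=1, R=1, W=0
[7] ALU needs rd=2 wr=1: RD_PORT; after: ALU=1 MUL=1 MEM=1 BR=1, R=1, W=0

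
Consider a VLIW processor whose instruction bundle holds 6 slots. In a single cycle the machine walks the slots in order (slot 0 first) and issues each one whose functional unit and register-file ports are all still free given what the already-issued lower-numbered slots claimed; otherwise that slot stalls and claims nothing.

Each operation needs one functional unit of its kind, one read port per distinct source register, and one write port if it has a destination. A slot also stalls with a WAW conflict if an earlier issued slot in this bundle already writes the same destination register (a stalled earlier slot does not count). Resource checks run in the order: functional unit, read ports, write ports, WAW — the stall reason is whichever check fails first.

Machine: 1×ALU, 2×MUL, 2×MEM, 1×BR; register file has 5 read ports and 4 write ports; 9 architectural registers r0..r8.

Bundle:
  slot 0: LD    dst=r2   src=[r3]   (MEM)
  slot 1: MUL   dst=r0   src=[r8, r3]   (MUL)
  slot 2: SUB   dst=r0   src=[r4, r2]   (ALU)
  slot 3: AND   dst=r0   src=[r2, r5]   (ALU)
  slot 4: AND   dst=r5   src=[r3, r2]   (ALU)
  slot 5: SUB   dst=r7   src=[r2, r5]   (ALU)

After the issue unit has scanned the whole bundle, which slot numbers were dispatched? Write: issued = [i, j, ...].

issued = [0, 1, 4]

(0) want 1×MEM +1rd +1wr — yes → AL1|MU2|ME1|BR1|rd4|wr3
(1) want 1×MUL +2rd +1wr — yes → AL1|MU1|ME1|BR1|rd2|wr2
(2) want 1×ALU +2rd +1wr — WAW → AL1|MU1|ME1|BR1|rd2|wr2
(3) want 1×ALU +2rd +1wr — WAW → AL1|MU1|ME1|BR1|rd2|wr2
(4) want 1×ALU +2rd +1wr — yes → AL0|MU1|ME1|BR1|rd0|wr1
(5) want 1×ALU +2rd +1wr — FU → AL0|MU1|ME1|BR1|rd0|wr1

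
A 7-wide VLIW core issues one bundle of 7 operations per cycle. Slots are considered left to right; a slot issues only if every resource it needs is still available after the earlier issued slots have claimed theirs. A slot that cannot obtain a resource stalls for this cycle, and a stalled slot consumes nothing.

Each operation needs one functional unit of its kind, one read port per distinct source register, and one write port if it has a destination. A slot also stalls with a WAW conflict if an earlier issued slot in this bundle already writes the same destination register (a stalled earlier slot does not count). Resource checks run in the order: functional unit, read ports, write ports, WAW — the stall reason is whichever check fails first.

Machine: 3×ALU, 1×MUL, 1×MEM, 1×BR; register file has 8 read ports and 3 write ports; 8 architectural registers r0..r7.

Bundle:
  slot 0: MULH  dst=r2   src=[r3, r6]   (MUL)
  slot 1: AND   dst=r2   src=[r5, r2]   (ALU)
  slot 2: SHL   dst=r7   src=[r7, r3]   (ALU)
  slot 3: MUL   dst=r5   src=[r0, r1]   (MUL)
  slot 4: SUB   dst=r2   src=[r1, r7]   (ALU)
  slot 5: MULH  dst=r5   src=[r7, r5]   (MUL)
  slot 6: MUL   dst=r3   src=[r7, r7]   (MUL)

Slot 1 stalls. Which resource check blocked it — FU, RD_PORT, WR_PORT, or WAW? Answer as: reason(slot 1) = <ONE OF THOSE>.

reason(slot 1) = WAW

(0) want 1×MUL +2rd +1wr — yes → AL3|MU0|ME1|BR1|rd6|wr2
(1) want 1×ALU +2rd +1wr — WAW → AL3|MU0|ME1|BR1|rd6|wr2
(2) want 1×ALU +2rd +1wr — yes → AL2|MU0|ME1|BR1|rd4|wr1
(3) want 1×MUL +2rd +1wr — FU → AL2|MU0|ME1|BR1|rd4|wr1
(4) want 1×ALU +2rd +1wr — WAW → AL2|MU0|ME1|BR1|rd4|wr1
(5) want 1×MUL +2rd +1wr — FU → AL2|MU0|ME1|BR1|rd4|wr1
(6) want 1×MUL +1rd +1wr — FU → AL2|MU0|ME1|BR1|rd4|wr1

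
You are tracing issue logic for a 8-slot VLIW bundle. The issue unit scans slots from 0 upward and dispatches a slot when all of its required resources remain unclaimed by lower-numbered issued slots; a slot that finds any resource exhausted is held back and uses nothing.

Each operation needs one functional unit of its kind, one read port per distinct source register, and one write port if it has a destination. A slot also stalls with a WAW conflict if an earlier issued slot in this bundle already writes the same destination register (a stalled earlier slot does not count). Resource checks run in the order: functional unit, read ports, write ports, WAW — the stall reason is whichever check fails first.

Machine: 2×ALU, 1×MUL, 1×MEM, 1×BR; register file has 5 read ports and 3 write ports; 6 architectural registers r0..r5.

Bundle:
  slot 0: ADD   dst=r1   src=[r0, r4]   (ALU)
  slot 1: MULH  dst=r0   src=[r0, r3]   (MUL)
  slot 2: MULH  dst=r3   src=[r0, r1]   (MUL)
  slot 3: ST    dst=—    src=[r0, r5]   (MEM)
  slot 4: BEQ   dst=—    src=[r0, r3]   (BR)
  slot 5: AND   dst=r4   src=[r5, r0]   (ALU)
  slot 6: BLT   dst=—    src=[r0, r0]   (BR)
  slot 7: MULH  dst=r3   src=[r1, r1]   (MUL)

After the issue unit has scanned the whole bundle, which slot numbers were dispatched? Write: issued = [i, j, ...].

slot 0 (ALU): ISSUE — free A1,Mu1,Ld1,B1 rp3 wp2
slot 1 (MUL): ISSUE — free A1,Mu0,Ld1,B1 rp1 wp1
slot 2 (MUL): stall FU — free A1,Mu0,Ld1,B1 rp1 wp1
slot 3 (MEM): stall RD_PORT — free A1,Mu0,Ld1,B1 rp1 wp1
slot 4 (BR): stall RD_PORT — free A1,Mu0,Ld1,B1 rp1 wp1
slot 5 (ALU): stall RD_PORT — free A1,Mu0,Ld1,B1 rp1 wp1
slot 6 (BR): ISSUE — free A1,Mu0,Ld1,B0 rp0 wp1
slot 7 (MUL): stall FU — free A1,Mu0,Ld1,B0 rp0 wp1

issued = [0, 1, 6]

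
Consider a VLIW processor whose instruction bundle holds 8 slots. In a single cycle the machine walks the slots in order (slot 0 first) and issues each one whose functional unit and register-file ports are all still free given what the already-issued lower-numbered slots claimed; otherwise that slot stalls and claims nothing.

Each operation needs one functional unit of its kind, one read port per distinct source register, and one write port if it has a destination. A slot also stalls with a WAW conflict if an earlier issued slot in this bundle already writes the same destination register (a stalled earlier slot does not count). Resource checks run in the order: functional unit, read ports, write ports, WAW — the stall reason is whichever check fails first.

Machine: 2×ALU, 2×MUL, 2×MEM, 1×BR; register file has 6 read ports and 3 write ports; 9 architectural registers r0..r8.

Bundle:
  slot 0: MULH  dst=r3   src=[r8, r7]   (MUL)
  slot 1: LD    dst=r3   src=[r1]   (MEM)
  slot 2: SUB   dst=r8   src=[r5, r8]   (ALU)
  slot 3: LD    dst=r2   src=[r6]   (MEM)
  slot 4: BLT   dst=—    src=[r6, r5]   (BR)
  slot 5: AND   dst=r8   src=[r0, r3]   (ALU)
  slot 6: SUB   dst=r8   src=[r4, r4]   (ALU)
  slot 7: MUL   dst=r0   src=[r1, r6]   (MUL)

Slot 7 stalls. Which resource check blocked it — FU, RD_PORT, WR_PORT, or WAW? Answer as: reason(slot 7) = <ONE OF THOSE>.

reason(slot 7) = RD_PORT

(0) want 1×MUL +2rd +1wr — yes → AL2|MU1|ME2|BR1|rd4|wr2
(1) want 1×MEM +1rd +1wr — WAW → AL2|MU1|ME2|BR1|rd4|wr2
(2) want 1×ALU +2rd +1wr — yes → AL1|MU1|ME2|BR1|rd2|wr1
(3) want 1×MEM +1rd +1wr — yes → AL1|MU1|ME1|BR1|rd1|wr0
(4) want 1×BR +2rd +0wr — RD_PORT → AL1|MU1|ME1|BR1|rd1|wr0
(5) want 1×ALU +2rd +1wr — RD_PORT → AL1|MU1|ME1|BR1|rd1|wr0
(6) want 1×ALU +1rd +1wr — WR_PORT → AL1|MU1|ME1|BR1|rd1|wr0
(7) want 1×MUL +2rd +1wr — RD_PORT → AL1|MU1|ME1|BR1|rd1|wr0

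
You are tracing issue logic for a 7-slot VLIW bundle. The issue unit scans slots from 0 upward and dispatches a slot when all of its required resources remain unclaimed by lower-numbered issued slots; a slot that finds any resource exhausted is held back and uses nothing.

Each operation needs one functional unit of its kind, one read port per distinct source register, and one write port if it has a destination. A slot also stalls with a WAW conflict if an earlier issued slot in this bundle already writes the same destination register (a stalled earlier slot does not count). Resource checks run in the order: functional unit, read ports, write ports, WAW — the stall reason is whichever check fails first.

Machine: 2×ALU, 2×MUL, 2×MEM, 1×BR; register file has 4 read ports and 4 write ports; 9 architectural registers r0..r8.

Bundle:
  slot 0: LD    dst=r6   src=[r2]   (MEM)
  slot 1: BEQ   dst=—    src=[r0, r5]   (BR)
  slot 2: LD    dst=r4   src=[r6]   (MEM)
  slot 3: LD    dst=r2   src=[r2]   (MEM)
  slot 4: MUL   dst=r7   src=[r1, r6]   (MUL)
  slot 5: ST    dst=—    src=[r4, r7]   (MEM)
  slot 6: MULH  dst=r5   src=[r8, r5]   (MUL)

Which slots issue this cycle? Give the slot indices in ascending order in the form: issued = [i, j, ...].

issued = [0, 1, 2]

#0 MEM src=r2 dispatched  <A:2 Mu:2 Ld:1 B:1 rd:3 wr:3>
#1 BR src=r0,r5 dispatched  <A:2 Mu:2 Ld:1 B:0 rd:1 wr:3>
#2 MEM src=r6 dispatched  <A:2 Mu:2 Ld:0 B:0 rd:0 wr:2>
#3 MEM src=r2 held:FU  <A:2 Mu:2 Ld:0 B:0 rd:0 wr:2>
#4 MUL src=r1,r6 held:RD_PORT  <A:2 Mu:2 Ld:0 B:0 rd:0 wr:2>
#5 MEM src=r4,r7 held:FU  <A:2 Mu:2 Ld:0 B:0 rd:0 wr:2>
#6 MUL src=r8,r5 held:RD_PORT  <A:2 Mu:2 Ld:0 B:0 rd:0 wr:2>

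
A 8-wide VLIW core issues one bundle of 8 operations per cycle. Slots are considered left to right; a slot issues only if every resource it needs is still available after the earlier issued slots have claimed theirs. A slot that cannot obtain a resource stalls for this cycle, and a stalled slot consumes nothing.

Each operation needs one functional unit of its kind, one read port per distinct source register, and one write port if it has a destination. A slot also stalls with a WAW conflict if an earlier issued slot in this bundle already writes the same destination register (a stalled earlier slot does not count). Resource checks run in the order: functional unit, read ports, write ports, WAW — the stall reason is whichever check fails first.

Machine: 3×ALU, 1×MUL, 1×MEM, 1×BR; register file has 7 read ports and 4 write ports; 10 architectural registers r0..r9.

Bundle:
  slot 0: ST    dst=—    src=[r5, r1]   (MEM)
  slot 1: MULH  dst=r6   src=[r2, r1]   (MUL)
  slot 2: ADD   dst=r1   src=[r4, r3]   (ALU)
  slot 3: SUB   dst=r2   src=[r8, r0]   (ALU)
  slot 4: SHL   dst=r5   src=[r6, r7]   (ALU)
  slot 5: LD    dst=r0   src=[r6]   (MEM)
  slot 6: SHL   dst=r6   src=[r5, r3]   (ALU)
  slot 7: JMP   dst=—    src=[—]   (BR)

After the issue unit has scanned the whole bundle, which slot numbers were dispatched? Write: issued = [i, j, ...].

issued = [0, 1, 2, 7]

slot 0 (MEM): ISSUE — free A3,Mu1,Ld0,B1 rp5 wp4
slot 1 (MUL): ISSUE — free A3,Mu0,Ld0,B1 rp3 wp3
slot 2 (ALU): ISSUE — free A2,Mu0,Ld0,B1 rp1 wp2
slot 3 (ALU): stall RD_PORT — free A2,Mu0,Ld0,B1 rp1 wp2
slot 4 (ALU): stall RD_PORT — free A2,Mu0,Ld0,B1 rp1 wp2
slot 5 (MEM): stall FU — free A2,Mu0,Ld0,B1 rp1 wp2
slot 6 (ALU): stall RD_PORT — free A2,Mu0,Ld0,B1 rp1 wp2
slot 7 (BR): ISSUE — free A2,Mu0,Ld0,B0 rp1 wp2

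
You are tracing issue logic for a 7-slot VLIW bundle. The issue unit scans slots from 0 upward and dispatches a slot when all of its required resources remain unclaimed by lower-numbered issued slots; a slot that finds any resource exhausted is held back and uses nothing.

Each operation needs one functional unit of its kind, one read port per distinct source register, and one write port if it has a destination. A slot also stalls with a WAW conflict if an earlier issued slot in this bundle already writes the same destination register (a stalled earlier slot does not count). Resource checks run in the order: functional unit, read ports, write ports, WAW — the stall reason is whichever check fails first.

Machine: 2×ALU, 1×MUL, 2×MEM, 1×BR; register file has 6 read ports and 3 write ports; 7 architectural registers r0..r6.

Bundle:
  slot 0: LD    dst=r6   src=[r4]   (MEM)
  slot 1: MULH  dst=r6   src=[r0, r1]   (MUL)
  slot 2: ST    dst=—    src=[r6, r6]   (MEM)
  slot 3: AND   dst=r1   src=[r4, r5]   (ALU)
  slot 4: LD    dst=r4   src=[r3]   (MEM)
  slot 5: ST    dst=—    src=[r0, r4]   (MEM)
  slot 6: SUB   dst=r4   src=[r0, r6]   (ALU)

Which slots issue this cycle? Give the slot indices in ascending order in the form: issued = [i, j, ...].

issued = [0, 2, 3, 6]

slot 0 (MEM): ISSUE — free A2,Mu1,Ld1,B1 rp5 wp2
slot 1 (MUL): stall WAW — free A2,Mu1,Ld1,B1 rp5 wp2
slot 2 (MEM): ISSUE — free A2,Mu1,Ld0,B1 rp4 wp2
slot 3 (ALU): ISSUE — free A1,Mu1,Ld0,B1 rp2 wp1
slot 4 (MEM): stall FU — free A1,Mu1,Ld0,B1 rp2 wp1
slot 5 (MEM): stall FU — free A1,Mu1,Ld0,B1 rp2 wp1
slot 6 (ALU): ISSUE — free A0,Mu1,Ld0,B1 rp0 wp0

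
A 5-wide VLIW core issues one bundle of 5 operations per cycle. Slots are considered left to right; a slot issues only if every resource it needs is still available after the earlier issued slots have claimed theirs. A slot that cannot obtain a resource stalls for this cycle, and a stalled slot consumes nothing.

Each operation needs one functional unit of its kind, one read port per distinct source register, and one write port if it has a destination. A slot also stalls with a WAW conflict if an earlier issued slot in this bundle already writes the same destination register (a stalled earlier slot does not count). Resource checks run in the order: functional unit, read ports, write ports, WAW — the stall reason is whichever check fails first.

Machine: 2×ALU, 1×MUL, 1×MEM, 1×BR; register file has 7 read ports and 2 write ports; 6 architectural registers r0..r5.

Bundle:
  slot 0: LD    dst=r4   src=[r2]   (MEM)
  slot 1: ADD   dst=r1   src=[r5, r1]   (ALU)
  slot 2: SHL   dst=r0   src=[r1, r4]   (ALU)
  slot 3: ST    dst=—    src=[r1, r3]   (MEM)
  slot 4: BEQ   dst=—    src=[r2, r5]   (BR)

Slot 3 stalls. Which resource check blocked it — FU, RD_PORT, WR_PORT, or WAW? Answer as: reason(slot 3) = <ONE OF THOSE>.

reason(slot 3) = FU

#0 MEM src=r2 dispatched  <A:2 Mu:1 Ld:0 B:1 rd:6 wr:1>
#1 ALU src=r5,r1 dispatched  <A:1 Mu:1 Ld:0 B:1 rd:4 wr:0>
#2 ALU src=r1,r4 held:WR_PORT  <A:1 Mu:1 Ld:0 B:1 rd:4 wr:0>
#3 MEM src=r1,r3 held:FU  <A:1 Mu:1 Ld:0 B:1 rd:4 wr:0>
#4 BR src=r2,r5 dispatched  <A:1 Mu:1 Ld:0 B:0 rd:2 wr:0>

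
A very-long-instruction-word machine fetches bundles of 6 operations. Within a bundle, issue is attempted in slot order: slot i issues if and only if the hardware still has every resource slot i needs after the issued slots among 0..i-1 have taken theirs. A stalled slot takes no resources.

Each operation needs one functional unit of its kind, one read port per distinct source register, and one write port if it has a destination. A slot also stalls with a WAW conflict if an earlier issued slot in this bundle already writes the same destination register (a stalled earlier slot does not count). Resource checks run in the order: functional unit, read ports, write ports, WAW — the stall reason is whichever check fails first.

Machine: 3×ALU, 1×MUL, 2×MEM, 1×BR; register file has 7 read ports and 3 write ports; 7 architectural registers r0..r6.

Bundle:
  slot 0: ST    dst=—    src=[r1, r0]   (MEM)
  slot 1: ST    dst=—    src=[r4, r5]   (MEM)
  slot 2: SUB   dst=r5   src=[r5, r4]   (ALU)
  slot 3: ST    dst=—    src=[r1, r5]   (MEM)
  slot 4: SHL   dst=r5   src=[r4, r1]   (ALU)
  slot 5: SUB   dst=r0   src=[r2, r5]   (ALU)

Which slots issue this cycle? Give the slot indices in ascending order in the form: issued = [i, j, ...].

[0] MEM needs rd=2 wr=0: ok; after: ALU=3 MUL=1 MEM=1 BR=1, R=5, W=3
[1] MEM needs rd=2 wr=0: ok; after: ALU=3 MUL=1 MEM=0 BR=1, R=3, W=3
[2] ALU needs rd=2 wr=1: ok; after: ALU=2 MUL=1 MEM=0 BR=1, R=1, W=2
[3] MEM needs rd=2 wr=0: FU; after: ALU=2 MUL=1 MEM=0 BR=1, R=1, W=2
[4] ALU needs rd=2 wr=1: RD_PORT; after: ALU=2 MUL=1 MEM=0 BR=1, R=1, W=2
[5] ALU needs rd=2 wr=1: RD_PORT; after: ALU=2 MUL=1 MEM=0 BR=1, R=1, W=2

issued = [0, 1, 2]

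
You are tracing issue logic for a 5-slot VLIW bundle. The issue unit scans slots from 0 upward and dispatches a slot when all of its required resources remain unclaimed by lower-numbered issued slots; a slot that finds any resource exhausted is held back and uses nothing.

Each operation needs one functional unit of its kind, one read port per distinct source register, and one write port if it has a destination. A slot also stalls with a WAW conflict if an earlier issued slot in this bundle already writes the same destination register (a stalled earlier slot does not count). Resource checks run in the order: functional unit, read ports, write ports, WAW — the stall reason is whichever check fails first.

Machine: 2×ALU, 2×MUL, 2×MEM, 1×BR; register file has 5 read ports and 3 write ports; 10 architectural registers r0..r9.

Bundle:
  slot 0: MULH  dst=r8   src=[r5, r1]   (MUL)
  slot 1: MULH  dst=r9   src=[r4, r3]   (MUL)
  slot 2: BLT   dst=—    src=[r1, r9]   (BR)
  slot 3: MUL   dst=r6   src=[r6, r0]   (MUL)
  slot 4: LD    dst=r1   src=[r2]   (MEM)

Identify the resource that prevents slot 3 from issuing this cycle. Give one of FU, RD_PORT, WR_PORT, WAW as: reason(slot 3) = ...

reason(slot 3) = FU

(0) want 1×MUL +2rd +1wr — yes → AL2|MU1|ME2|BR1|rd3|wr2
(1) want 1×MUL +2rd +1wr — yes → AL2|MU0|ME2|BR1|rd1|wr1
(2) want 1×BR +2rd +0wr — RD_PORT → AL2|MU0|ME2|BR1|rd1|wr1
(3) want 1×MUL +2rd +1wr — FU → AL2|MU0|ME2|BR1|rd1|wr1
(4) want 1×MEM +1rd +1wr — yes → AL2|MU0|ME1|BR1|rd0|wr0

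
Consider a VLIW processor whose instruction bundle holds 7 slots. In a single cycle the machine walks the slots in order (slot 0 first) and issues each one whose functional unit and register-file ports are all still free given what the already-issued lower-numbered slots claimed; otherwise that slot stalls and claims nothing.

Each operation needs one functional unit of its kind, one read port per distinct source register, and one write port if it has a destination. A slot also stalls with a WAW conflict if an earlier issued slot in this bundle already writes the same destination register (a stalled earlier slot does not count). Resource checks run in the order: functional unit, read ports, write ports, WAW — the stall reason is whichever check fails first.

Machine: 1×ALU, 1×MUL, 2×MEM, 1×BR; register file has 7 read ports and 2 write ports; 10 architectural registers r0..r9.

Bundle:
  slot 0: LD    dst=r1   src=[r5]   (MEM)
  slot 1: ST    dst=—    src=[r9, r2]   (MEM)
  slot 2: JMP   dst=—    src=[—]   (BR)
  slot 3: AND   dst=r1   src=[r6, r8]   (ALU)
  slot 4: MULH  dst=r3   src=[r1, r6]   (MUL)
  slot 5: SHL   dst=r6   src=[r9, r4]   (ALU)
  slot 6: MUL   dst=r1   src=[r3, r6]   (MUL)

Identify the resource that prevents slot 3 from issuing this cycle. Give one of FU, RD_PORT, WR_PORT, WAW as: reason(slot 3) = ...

slot 0 (MEM): ISSUE — free A1,Mu1,Ld1,B1 rp6 wp1
slot 1 (MEM): ISSUE — free A1,Mu1,Ld0,B1 rp4 wp1
slot 2 (BR): ISSUE — free A1,Mu1,Ld0,B0 rp4 wp1
slot 3 (ALU): stall WAW — free A1,Mu1,Ld0,B0 rp4 wp1
slot 4 (MUL): ISSUE — free A1,Mu0,Ld0,B0 rp2 wp0
slot 5 (ALU): stall WR_PORT — free A1,Mu0,Ld0,B0 rp2 wp0
slot 6 (MUL): stall FU — free A1,Mu0,Ld0,B0 rp2 wp0

reason(slot 3) = WAW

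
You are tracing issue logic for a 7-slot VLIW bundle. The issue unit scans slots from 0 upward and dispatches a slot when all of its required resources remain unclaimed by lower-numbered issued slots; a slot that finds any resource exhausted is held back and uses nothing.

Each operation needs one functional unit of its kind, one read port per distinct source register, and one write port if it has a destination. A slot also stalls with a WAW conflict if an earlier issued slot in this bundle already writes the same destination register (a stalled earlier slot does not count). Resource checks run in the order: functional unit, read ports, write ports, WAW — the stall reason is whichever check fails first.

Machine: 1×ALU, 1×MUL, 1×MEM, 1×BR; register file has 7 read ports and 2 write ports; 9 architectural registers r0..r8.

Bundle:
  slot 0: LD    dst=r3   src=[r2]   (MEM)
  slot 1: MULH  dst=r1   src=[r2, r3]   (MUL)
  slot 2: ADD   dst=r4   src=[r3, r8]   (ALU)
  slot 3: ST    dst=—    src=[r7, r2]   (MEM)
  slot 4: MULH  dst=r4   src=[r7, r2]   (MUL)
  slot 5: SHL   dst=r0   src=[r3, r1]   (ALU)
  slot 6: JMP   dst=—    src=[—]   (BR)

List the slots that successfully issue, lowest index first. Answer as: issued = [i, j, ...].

issued = [0, 1, 6]

slot 0 (MEM): ISSUE — free A1,Mu1,Ld0,B1 rp6 wp1
slot 1 (MUL): ISSUE — free A1,Mu0,Ld0,B1 rp4 wp0
slot 2 (ALU): stall WR_PORT — free A1,Mu0,Ld0,B1 rp4 wp0
slot 3 (MEM): stall FU — free A1,Mu0,Ld0,B1 rp4 wp0
slot 4 (MUL): stall FU — free A1,Mu0,Ld0,B1 rp4 wp0
slot 5 (ALU): stall WR_PORT — free A1,Mu0,Ld0,B1 rp4 wp0
slot 6 (BR): ISSUE — free A1,Mu0,Ld0,B0 rp4 wp0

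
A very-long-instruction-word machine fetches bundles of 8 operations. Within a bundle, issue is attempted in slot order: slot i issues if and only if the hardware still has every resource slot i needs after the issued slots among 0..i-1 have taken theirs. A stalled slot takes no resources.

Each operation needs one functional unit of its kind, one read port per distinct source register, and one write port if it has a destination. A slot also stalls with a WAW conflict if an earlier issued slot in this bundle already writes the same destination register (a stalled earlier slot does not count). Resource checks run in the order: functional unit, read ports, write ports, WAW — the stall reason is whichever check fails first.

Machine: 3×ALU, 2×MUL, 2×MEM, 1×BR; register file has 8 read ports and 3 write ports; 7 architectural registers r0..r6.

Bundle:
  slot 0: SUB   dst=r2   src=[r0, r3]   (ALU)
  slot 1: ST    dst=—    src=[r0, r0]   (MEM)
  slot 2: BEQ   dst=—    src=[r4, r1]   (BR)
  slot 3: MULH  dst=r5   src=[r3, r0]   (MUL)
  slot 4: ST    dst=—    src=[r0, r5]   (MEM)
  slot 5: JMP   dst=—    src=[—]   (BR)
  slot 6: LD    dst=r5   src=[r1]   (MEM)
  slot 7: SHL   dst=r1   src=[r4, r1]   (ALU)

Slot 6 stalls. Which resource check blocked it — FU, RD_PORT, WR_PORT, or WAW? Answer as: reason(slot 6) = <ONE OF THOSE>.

(0) want 1×ALU +2rd +1wr — yes → AL2|MU2|ME2|BR1|rd6|wr2
(1) want 1×MEM +1rd +0wr — yes → AL2|MU2|ME1|BR1|rd5|wr2
(2) want 1×BR +2rd +0wr — yes → AL2|MU2|ME1|BR0|rd3|wr2
(3) want 1×MUL +2rd +1wr — yes → AL2|MU1|ME1|BR0|rd1|wr1
(4) want 1×MEM +2rd +0wr — RD_PORT → AL2|MU1|ME1|BR0|rd1|wr1
(5) want 1×BR +0rd +0wr — FU → AL2|MU1|ME1|BR0|rd1|wr1
(6) want 1×MEM +1rd +1wr — WAW → AL2|MU1|ME1|BR0|rd1|wr1
(7) want 1×ALU +2rd +1wr — RD_PORT → AL2|MU1|ME1|BR0|rd1|wr1

reason(slot 6) = WAW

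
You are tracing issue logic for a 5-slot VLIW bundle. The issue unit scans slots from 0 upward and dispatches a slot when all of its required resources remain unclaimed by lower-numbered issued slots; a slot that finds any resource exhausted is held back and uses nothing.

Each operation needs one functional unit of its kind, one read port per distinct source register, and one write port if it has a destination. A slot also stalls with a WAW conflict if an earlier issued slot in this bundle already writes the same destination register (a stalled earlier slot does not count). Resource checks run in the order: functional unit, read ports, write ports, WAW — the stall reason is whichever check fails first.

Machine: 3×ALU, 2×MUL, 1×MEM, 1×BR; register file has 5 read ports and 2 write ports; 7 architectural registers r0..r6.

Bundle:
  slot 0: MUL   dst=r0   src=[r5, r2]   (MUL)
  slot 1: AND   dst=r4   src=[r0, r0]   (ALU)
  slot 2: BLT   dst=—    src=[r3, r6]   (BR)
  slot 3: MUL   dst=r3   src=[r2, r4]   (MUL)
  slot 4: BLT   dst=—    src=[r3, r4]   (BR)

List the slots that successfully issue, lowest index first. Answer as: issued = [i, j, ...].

  0. MUL→r0 ⇒ go  {3A/1Mu/1Ld/1B | 3r 1w}
  1. ALU→r4 ⇒ go  {2A/1Mu/1Ld/1B | 2r 0w}
  2. BR ⇒ go  {2A/1Mu/1Ld/0B | 0r 0w}
  3. MUL→r3 ⇒ no(RD_PORT)  {2A/1Mu/1Ld/0B | 0r 0w}
  4. BR ⇒ no(FU)  {2A/1Mu/1Ld/0B | 0r 0w}

issued = [0, 1, 2]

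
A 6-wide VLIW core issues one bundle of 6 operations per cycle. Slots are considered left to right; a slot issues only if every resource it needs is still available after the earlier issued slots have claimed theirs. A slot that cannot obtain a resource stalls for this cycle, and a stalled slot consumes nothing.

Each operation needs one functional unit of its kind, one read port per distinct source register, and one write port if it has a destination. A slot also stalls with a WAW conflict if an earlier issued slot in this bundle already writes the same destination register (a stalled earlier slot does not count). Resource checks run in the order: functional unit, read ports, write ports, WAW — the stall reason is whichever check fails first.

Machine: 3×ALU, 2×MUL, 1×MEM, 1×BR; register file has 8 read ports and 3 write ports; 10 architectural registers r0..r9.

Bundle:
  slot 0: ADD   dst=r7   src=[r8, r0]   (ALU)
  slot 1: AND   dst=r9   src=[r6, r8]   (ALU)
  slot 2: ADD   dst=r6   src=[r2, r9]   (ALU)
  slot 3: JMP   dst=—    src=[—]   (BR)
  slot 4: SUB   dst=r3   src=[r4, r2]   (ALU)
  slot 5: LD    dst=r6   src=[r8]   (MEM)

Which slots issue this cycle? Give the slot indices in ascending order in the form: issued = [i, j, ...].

slot 0 (ALU): ISSUE — free A2,Mu2,Ld1,B1 rp6 wp2
slot 1 (ALU): ISSUE — free A1,Mu2,Ld1,B1 rp4 wp1
slot 2 (ALU): ISSUE — free A0,Mu2,Ld1,B1 rp2 wp0
slot 3 (BR): ISSUE — free A0,Mu2,Ld1,B0 rp2 wp0
slot 4 (ALU): stall FU — free A0,Mu2,Ld1,B0 rp2 wp0
slot 5 (MEM): stall WR_PORT — free A0,Mu2,Ld1,B0 rp2 wp0

issued = [0, 1, 2, 3]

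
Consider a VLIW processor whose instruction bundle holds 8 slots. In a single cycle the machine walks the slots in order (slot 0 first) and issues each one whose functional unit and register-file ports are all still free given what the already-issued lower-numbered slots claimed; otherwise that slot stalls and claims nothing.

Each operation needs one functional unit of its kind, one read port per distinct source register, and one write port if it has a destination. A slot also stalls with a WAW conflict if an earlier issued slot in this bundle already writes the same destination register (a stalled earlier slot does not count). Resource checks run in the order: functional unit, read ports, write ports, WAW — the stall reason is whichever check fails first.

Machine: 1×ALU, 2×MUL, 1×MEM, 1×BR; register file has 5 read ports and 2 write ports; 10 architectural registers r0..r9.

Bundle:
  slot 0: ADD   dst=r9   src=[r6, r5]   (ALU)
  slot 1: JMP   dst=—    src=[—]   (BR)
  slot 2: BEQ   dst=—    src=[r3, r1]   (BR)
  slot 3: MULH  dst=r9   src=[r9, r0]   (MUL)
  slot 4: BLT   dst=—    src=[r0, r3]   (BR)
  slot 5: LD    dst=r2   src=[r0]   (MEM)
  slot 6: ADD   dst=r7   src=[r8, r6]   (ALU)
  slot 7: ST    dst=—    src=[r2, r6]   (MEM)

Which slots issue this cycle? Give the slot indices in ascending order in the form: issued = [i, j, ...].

issued = [0, 1, 5]

(0) want 1×ALU +2rd +1wr — yes → AL0|MU2|ME1|BR1|rd3|wr1
(1) want 1×BR +0rd +0wr — yes → AL0|MU2|ME1|BR0|rd3|wr1
(2) want 1×BR +2rd +0wr — FU → AL0|MU2|ME1|BR0|rd3|wr1
(3) want 1×MUL +2rd +1wr — WAW → AL0|MU2|ME1|BR0|rd3|wr1
(4) want 1×BR +2rd +0wr — FU → AL0|MU2|ME1|BR0|rd3|wr1
(5) want 1×MEM +1rd +1wr — yes → AL0|MU2|ME0|BR0|rd2|wr0
(6) want 1×ALU +2rd +1wr — FU → AL0|MU2|ME0|BR0|rd2|wr0
(7) want 1×MEM +2rd +0wr — FU → AL0|MU2|ME0|BR0|rd2|wr0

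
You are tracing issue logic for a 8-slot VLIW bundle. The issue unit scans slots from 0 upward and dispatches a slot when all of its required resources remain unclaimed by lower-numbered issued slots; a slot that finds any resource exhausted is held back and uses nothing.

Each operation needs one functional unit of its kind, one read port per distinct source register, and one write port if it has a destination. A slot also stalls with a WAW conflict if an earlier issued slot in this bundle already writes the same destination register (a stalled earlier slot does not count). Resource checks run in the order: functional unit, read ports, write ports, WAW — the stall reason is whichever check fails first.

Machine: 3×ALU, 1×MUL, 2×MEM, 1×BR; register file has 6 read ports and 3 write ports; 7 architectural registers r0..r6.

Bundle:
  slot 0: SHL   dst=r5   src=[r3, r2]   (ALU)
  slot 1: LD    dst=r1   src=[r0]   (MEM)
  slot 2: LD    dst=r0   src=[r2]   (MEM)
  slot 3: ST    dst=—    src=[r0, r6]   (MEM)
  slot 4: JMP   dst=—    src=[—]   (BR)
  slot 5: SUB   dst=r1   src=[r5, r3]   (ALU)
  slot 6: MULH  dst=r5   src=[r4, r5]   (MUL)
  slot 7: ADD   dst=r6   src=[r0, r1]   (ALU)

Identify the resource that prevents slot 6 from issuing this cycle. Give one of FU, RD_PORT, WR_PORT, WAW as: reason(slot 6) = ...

reason(slot 6) = WR_PORT

  0. ALU→r5 ⇒ go  {2A/1Mu/2Ld/1B | 4r 2w}
  1. MEM→r1 ⇒ go  {2A/1Mu/1Ld/1B | 3r 1w}
  2. MEM→r0 ⇒ go  {2A/1Mu/0Ld/1B | 2r 0w}
  3. MEM ⇒ no(FU)  {2A/1Mu/0Ld/1B | 2r 0w}
  4. BR ⇒ go  {2A/1Mu/0Ld/0B | 2r 0w}
  5. ALU→r1 ⇒ no(WR_PORT)  {2A/1Mu/0Ld/0B | 2r 0w}
  6. MUL→r5 ⇒ no(WR_PORT)  {2A/1Mu/0Ld/0B | 2r 0w}
  7. ALU→r6 ⇒ no(WR_PORT)  {2A/1Mu/0Ld/0B | 2r 0w}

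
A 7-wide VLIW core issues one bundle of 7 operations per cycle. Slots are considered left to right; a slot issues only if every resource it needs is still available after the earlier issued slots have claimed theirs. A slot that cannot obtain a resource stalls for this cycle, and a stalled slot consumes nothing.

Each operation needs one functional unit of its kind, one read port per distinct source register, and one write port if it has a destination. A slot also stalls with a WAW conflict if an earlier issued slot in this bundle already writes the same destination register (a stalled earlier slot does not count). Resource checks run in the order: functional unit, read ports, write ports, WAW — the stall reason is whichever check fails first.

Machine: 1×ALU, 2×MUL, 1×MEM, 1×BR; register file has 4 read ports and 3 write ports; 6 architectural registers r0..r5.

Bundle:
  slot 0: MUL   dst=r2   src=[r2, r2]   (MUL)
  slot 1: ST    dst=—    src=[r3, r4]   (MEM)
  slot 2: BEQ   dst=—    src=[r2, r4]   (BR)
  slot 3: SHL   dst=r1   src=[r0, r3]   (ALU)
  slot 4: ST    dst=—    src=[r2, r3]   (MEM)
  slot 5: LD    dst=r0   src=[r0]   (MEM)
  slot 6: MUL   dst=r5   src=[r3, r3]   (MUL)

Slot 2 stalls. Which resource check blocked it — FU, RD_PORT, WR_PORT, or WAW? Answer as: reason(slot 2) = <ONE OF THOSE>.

  0. MUL→r2 ⇒ go  {1A/1Mu/1Ld/1B | 3r 2w}
  1. MEM ⇒ go  {1A/1Mu/0Ld/1B | 1r 2w}
  2. BR ⇒ no(RD_PORT)  {1A/1Mu/0Ld/1B | 1r 2w}
  3. ALU→r1 ⇒ no(RD_PORT)  {1A/1Mu/0Ld/1B | 1r 2w}
  4. MEM ⇒ no(FU)  {1A/1Mu/0Ld/1B | 1r 2w}
  5. MEM→r0 ⇒ no(FU)  {1A/1Mu/0Ld/1B | 1r 2w}
  6. MUL→r5 ⇒ go  {1A/0Mu/0Ld/1B | 0r 1w}

reason(slot 2) = RD_PORT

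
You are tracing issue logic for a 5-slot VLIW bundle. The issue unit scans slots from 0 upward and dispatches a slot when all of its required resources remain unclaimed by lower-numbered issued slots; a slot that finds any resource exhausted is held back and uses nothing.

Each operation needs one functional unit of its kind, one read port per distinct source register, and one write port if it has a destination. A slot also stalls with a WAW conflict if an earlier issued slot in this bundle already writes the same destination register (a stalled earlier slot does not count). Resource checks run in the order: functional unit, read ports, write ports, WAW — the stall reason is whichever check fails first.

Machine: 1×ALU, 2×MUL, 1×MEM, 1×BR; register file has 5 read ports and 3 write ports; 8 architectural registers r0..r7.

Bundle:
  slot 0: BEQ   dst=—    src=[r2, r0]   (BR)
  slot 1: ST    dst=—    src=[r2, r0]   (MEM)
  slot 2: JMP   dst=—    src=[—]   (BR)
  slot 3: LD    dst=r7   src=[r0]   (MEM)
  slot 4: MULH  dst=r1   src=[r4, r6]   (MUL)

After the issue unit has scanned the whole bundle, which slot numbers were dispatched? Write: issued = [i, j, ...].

#0 BR src=r2,r0 dispatched  <A:1 Mu:2 Ld:1 B:0 rd:3 wr:3>
#1 MEM src=r2,r0 dispatched  <A:1 Mu:2 Ld:0 B:0 rd:1 wr:3>
#2 BR src=- held:FU  <A:1 Mu:2 Ld:0 B:0 rd:1 wr:3>
#3 MEM src=r0 held:FU  <A:1 Mu:2 Ld:0 B:0 rd:1 wr:3>
#4 MUL src=r4,r6 held:RD_PORT  <A:1 Mu:2 Ld:0 B:0 rd:1 wr:3>

issued = [0, 1]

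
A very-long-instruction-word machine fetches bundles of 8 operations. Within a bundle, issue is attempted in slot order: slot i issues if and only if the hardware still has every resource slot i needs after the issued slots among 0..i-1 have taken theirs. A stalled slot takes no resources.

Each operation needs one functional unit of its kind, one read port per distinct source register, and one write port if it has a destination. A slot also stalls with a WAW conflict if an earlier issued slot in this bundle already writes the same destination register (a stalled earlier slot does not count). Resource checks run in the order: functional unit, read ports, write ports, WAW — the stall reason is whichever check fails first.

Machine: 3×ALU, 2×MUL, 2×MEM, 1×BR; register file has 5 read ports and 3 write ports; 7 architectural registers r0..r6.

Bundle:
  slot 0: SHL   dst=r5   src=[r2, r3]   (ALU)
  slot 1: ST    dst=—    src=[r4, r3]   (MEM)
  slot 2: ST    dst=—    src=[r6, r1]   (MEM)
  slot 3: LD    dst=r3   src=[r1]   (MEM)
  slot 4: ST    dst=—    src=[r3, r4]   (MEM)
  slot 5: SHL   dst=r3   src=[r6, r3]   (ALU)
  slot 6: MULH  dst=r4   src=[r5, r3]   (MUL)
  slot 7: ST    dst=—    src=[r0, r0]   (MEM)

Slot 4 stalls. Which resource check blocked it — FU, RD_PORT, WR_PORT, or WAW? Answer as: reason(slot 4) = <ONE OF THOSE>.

reason(slot 4) = FU

(0) want 1×ALU +2rd +1wr — yes → AL2|MU2|ME2|BR1|rd3|wr2
(1) want 1×MEM +2rd +0wr — yes → AL2|MU2|ME1|BR1|rd1|wr2
(2) want 1×MEM +2rd +0wr — RD_PORT → AL2|MU2|ME1|BR1|rd1|wr2
(3) want 1×MEM +1rd +1wr — yes → AL2|MU2|ME0|BR1|rd0|wr1
(4) want 1×MEM +2rd +0wr — FU → AL2|MU2|ME0|BR1|rd0|wr1
(5) want 1×ALU +2rd +1wr — RD_PORT → AL2|MU2|ME0|BR1|rd0|wr1
(6) want 1×MUL +2rd +1wr — RD_PORT → AL2|MU2|ME0|BR1|rd0|wr1
(7) want 1×MEM +1rd +0wr — FU → AL2|MU2|ME0|BR1|rd0|wr1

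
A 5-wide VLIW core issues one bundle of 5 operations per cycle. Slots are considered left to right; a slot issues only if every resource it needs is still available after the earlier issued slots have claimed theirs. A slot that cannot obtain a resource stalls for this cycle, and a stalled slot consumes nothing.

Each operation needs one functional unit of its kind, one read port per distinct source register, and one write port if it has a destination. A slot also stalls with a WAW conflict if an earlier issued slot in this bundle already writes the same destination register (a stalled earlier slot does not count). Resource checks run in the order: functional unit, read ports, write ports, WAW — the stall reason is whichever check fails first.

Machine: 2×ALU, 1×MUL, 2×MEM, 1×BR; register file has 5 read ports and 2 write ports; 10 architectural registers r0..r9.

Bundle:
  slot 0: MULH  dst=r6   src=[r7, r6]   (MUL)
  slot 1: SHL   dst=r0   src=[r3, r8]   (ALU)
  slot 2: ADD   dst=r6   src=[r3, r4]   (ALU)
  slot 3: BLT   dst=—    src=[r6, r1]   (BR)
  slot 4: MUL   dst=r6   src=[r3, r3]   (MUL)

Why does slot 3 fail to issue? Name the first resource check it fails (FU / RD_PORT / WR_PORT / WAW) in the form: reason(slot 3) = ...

  0. MUL→r6 ⇒ go  {2A/0Mu/2Ld/1B | 3r 1w}
  1. ALU→r0 ⇒ go  {1A/0Mu/2Ld/1B | 1r 0w}
  2. ALU→r6 ⇒ no(RD_PORT)  {1A/0Mu/2Ld/1B | 1r 0w}
  3. BR ⇒ no(RD_PORT)  {1A/0Mu/2Ld/1B | 1r 0w}
  4. MUL→r6 ⇒ no(FU)  {1A/0Mu/2Ld/1B | 1r 0w}

reason(slot 3) = RD_PORT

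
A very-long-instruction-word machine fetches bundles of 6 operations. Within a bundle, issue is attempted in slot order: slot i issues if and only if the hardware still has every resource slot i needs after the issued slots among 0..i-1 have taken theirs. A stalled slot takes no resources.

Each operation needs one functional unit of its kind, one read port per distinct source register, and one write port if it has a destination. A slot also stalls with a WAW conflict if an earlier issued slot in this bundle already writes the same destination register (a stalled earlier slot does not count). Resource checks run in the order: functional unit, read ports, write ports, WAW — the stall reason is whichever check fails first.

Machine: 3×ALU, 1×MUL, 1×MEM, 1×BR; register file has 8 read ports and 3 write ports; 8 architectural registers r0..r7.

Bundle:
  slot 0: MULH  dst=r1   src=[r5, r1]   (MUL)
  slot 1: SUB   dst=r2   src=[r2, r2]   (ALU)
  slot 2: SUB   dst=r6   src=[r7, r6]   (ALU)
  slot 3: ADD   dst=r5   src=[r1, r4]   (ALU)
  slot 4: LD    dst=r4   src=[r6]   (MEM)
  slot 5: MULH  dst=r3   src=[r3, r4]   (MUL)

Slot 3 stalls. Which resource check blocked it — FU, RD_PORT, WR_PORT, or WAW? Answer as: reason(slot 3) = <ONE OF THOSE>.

reason(slot 3) = WR_PORT

  0. MUL→r1 ⇒ go  {3A/0Mu/1Ld/1B | 6r 2w}
  1. ALU→r2 ⇒ go  {2A/0Mu/1Ld/1B | 5r 1w}
  2. ALU→r6 ⇒ go  {1A/0Mu/1Ld/1B | 3r 0w}
  3. ALU→r5 ⇒ no(WR_PORT)  {1A/0Mu/1Ld/1B | 3r 0w}
  4. MEM→r4 ⇒ no(WR_PORT)  {1A/0Mu/1Ld/1B | 3r 0w}
  5. MUL→r3 ⇒ no(FU)  {1A/0Mu/1Ld/1B | 3r 0w}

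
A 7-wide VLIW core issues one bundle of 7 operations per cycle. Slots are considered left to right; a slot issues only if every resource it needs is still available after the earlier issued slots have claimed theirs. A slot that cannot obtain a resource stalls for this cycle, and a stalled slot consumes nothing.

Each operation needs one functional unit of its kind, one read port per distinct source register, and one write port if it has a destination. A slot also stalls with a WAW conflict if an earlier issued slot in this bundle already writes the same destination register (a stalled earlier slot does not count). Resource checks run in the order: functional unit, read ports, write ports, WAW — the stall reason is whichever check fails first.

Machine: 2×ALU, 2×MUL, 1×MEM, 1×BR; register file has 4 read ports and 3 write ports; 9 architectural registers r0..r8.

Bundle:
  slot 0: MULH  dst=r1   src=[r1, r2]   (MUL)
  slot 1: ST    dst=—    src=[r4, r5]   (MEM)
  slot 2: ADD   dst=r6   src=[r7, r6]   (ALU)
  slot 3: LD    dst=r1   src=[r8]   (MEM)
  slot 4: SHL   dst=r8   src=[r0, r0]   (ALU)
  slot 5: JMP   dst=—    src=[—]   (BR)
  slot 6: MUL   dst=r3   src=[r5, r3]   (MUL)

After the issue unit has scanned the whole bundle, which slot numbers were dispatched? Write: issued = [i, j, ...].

[0] MUL needs rd=2 wr=1: ok; after: ALU=2 MUL=1 MEM=1 BR=1, R=2, W=2
[1] MEM needs rd=2 wr=0: ok; after: ALU=2 MUL=1 MEM=0 BR=1, R=0, W=2
[2] ALU needs rd=2 wr=1: RD_PORT; after: ALU=2 MUL=1 MEM=0 BR=1, R=0, W=2
[3] MEM needs rd=1 wr=1: FU; after: ALU=2 MUL=1 MEM=0 BR=1, R=0, W=2
[4] ALU needs rd=1 wr=1: RD_PORT; after: ALU=2 MUL=1 MEM=0 BR=1, R=0, W=2
[5] BR needs rd=0 wr=0: ok; after: ALU=2 MUL=1 MEM=0 BR=0, R=0, W=2
[6] MUL needs rd=2 wr=1: RD_PORT; after: ALU=2 MUL=1 MEM=0 BR=0, R=0, W=2

issued = [0, 1, 5]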